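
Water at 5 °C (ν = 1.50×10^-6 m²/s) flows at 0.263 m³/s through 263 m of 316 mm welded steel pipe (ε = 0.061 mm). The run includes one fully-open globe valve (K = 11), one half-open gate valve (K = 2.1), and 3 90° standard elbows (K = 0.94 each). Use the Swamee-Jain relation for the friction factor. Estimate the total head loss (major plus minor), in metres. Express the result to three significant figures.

H_L ≈ 16.3 m

V = 4Q/(πD²) = 3.353 m/s; V²/2g = 0.5732 m
Re = 7.06×10^5, ε/D = 1.93×10^-4 → f = 0.01503 (Swamee-Jain)
Major: h_f = f(L/D)·V²/2g = 0.01503·832.3·0.5732 = 7.169 m
Minor: ΣK = 15.9; h_m = ΣK·V²/2g = 9.125 m
Total H_L = 7.169 + 9.125 = 16.29 m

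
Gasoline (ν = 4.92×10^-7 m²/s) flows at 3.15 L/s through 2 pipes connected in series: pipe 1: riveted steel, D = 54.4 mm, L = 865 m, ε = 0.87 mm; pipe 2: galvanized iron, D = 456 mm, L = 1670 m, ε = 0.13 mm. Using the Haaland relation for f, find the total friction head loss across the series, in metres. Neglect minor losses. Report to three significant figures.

H ≈ 67.1 m

Pipe 1: V = 1.355 m/s, Re = 1.50×10^5, ε/D = 0.0160, f = 0.04510, h_1 = f(L/D)V²/2g = 67.13 m
Pipe 2: V = 0.01929 m/s, Re = 1.79×10^4, ε/D = 2.85×10^-4, f = 0.02695, h_2 = f(L/D)V²/2g = 0.001872 m
Series → Q common, losses add: H = Σh = 67.14 m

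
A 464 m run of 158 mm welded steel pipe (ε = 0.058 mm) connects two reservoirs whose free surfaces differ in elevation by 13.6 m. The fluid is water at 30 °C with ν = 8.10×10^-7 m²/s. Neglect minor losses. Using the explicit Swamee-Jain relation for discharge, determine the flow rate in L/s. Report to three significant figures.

Q ≈ 45.5 L/s

Swamee-Jain (Type II): Q = -0.965·√(gD⁵h_f/L)·ln[ε/(3.7D) + √(3.17ν²L/(gD³h_f))]
√(gD⁵h_f/L) = √(9.81·0.158⁵·13.6/464) = 0.005321
ε/(3.7D) = 9.92×10^-5; √(3.17ν²L/(gD³h_f)) = 4.28×10^-5
Q = -0.965·0.005321·ln(1.420×10^-4) = 0.04549 m³/s
Check: V = 2.32 m/s, Re = 4.53×10^5, f = 0.01699, h_f = 13.7 m ≈ 13.6 m ✓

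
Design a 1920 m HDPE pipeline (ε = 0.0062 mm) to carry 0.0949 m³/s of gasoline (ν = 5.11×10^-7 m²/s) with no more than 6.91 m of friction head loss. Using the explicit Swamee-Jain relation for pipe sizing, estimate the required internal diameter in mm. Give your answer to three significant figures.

D ≈ 307 mm

Swamee-Jain (Type III): D = 0.66·[ε^1.25·(LQ²/(gh_f))^4.75 + ν·Q^9.4·(L/(gh_f))^5.2]^0.04
LQ²/(gh_f) = 0.2551; L/(gh_f) = 28.32
Term 1 = ε^1.25·(…)^4.75 = 4.70×10^-10; Term 2 = ν·Q^9.4·(…)^5.2 = 4.43×10^-9
D = 0.66·(4.70×10^-10 + 4.43×10^-9)^0.04 = 0.3070 m = 307 mm
Check: V = 1.28 m/s, Re = 7.70×10^5, f = 0.01255, h_f = 6.57 m ≈ 6.91 m ✓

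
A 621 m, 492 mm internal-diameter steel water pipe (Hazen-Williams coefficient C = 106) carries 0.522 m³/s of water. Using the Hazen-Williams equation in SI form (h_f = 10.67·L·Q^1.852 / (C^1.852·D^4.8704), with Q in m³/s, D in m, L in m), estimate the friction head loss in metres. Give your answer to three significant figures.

h_f = 10.67·621·0.522^1.852 / (106^1.852·0.492^4.8704) = 11.16 m

h_f ≈ 11.2 m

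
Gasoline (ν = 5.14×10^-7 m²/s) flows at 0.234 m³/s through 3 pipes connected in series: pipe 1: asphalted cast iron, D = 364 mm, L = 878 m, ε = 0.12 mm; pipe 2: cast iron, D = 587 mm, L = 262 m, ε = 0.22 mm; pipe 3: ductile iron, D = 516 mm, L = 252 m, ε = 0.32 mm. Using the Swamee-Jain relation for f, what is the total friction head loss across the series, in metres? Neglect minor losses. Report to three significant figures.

Pipe 1: V = 2.249 m/s, Re = 1.59×10^6, ε/D = 3.30×10^-4, f = 0.01576, h_1 = f(L/D)V²/2g = 9.799 m
Pipe 2: V = 0.8647 m/s, Re = 9.87×10^5, ε/D = 3.75×10^-4, f = 0.01639, h_2 = f(L/D)V²/2g = 0.2788 m
Pipe 3: V = 1.119 m/s, Re = 1.12×10^6, ε/D = 6.20×10^-4, f = 0.01801, h_3 = f(L/D)V²/2g = 0.5614 m
Series → Q common, losses add: H = Σh = 10.64 m

H ≈ 10.6 m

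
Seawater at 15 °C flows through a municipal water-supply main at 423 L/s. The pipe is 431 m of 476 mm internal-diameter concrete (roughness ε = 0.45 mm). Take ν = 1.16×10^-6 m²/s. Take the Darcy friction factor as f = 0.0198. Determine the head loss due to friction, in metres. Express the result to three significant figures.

h_f ≈ 5.16 m

V = 4Q/(πD²) = 4·0.423/(π·0.476²) = 2.377 m/s
h_f = f(L/D)V²/(2g) = 0.01980·(431/0.476)·2.377²/(2·9.81) = 5.163 m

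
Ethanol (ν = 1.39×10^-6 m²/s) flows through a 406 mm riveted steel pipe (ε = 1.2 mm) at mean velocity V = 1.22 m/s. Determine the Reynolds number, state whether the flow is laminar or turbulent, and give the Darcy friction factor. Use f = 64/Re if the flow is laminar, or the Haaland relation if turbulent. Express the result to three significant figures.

Re ≈ 3.56×10^5; turbulent; f ≈ 0.0265

Re = VD/ν = 1.220·0.406/1.39×10^-6 = 3.56×10^5
Re > 4000 → turbulent; ε/D = 0.00296
Haaland: f = 0.02645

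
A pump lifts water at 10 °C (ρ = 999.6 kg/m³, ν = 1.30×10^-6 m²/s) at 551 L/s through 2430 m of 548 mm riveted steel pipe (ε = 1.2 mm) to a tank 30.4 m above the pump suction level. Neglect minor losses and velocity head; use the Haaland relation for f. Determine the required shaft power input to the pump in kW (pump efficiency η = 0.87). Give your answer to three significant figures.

P_shaft ≈ 374 kW

V = 4Q/(πD²) = 2.336 m/s; Re = 9.85×10^5; ε/D = 0.00219; f = 0.02420
h_f = f(L/D)V²/2g = 29.85 m
Total head H = z + h_f = 30.4 + 29.85 = 60.25 m
P_hyd = ρgQH = 999.6·9.81·0.551·60.25 = 325.5 kW
P_shaft = P_hyd/η = 325.5/0.87 = 374.2 kW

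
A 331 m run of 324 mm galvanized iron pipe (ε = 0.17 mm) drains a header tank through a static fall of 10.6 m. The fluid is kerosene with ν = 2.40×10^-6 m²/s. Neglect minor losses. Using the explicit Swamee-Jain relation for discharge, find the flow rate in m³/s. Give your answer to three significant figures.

Swamee-Jain (Type II): Q = -0.965·√(gD⁵h_f/L)·ln[ε/(3.7D) + √(3.17ν²L/(gD³h_f))]
√(gD⁵h_f/L) = √(9.81·0.324⁵·10.6/331) = 0.03349
ε/(3.7D) = 1.42×10^-4; √(3.17ν²L/(gD³h_f)) = 4.13×10^-5
Q = -0.965·0.03349·ln(1.831×10^-4) = 0.2781 m³/s
Check: V = 3.37 m/s, Re = 4.55×10^5, f = 0.01801, h_f = 10.7 m ≈ 10.6 m ✓

Q ≈ 0.278 m³/s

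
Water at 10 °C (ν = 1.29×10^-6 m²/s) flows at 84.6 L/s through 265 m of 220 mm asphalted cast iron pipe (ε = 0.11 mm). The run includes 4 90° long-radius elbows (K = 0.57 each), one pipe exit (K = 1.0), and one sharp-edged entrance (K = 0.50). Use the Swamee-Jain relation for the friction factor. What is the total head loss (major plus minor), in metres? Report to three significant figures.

H_L ≈ 6.44 m

V = 4Q/(πD²) = 2.226 m/s; V²/2g = 0.2524 m
Re = 3.80×10^5, ε/D = 5.00×10^-4 → f = 0.01805 (Swamee-Jain)
Major: h_f = f(L/D)·V²/2g = 0.01805·1205·0.2524 = 5.488 m
Minor: ΣK = 3.78; h_m = ΣK·V²/2g = 0.9543 m
Total H_L = 5.488 + 0.9543 = 6.443 m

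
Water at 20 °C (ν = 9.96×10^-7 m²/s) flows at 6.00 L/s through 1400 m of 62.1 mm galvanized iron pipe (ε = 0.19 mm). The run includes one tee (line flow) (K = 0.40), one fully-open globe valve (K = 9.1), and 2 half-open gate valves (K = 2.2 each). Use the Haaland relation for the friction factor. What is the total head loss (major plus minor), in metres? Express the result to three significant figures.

H_L ≈ 126 m

V = 4Q/(πD²) = 1.981 m/s; V²/2g = 0.2000 m
Re = 1.24×10^5, ε/D = 0.00306 → f = 0.02731 (Haaland)
Major: h_f = f(L/D)·V²/2g = 0.02731·22544·0.2000 = 123.1 m
Minor: ΣK = 13.9; h_m = ΣK·V²/2g = 2.780 m
Total H_L = 123.1 + 2.780 = 125.9 m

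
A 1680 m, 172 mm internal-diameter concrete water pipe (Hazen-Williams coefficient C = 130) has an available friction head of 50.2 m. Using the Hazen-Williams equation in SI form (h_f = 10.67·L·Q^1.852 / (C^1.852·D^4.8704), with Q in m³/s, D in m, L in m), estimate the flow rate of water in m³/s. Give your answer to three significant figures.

Q ≈ 0.0531 m³/s

Rearranging: Q = [h_f·C^1.852·D^4.8704 / (10.67·L)]^(1/1.852)
Q = [50.2·130^1.852·0.172^4.8704 / (10.67·1680)]^0.540 = 0.05311 m³/s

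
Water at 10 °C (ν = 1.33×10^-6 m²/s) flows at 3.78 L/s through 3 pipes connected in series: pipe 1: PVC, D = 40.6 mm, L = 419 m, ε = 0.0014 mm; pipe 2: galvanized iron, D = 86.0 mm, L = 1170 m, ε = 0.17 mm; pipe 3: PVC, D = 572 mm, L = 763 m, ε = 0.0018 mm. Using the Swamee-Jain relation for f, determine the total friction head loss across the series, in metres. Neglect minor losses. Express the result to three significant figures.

H ≈ 90.9 m

Pipe 1: V = 2.920 m/s, Re = 8.91×10^4, ε/D = 3.45×10^-5, f = 0.01850, h_1 = f(L/D)V²/2g = 82.94 m
Pipe 2: V = 0.6507 m/s, Re = 4.21×10^4, ε/D = 0.00198, f = 0.02720, h_2 = f(L/D)V²/2g = 7.987 m
Pipe 3: V = 0.01471 m/s, Re = 6330, ε/D = 3.15×10^-6, f = 0.03528, h_3 = f(L/D)V²/2g = 5.190×10^-4 m
Series → Q common, losses add: H = Σh = 90.93 m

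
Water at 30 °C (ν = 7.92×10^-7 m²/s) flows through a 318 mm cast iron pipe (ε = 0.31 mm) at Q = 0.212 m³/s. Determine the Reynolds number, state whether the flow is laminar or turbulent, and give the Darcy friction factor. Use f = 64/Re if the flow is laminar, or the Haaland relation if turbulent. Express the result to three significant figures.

V = 4Q/(πD²) = 2.669 m/s
Re = VD/ν = 2.669·0.318/7.92×10^-7 = 1.07×10^6
Re > 4000 → turbulent; ε/D = 9.75×10^-4
Haaland: f = 0.01981

Re ≈ 1.07×10^6; turbulent; f ≈ 0.0198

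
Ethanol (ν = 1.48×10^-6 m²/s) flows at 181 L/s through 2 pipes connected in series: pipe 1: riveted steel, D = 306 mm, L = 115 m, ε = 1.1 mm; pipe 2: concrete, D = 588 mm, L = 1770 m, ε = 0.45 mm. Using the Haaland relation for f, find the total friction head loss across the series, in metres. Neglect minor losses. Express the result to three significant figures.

Pipe 1: V = 2.461 m/s, Re = 5.09×10^5, ε/D = 0.00359, f = 0.02782, h_1 = f(L/D)V²/2g = 3.227 m
Pipe 2: V = 0.6666 m/s, Re = 2.65×10^5, ε/D = 7.65×10^-4, f = 0.01959, h_2 = f(L/D)V²/2g = 1.336 m
Series → Q common, losses add: H = Σh = 4.563 m

H ≈ 4.56 m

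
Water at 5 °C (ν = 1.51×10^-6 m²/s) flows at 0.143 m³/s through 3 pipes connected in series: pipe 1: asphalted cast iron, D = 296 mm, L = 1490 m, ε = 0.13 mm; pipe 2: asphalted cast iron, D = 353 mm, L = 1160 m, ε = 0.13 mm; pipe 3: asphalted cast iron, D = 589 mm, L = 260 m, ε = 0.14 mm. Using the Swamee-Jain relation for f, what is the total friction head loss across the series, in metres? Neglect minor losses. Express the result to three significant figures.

H ≈ 25.8 m

Pipe 1: V = 2.078 m/s, Re = 4.07×10^5, ε/D = 4.39×10^-4, f = 0.01759, h_1 = f(L/D)V²/2g = 19.49 m
Pipe 2: V = 1.461 m/s, Re = 3.42×10^5, ε/D = 3.68×10^-4, f = 0.01734, h_2 = f(L/D)V²/2g = 6.201 m
Pipe 3: V = 0.5248 m/s, Re = 2.05×10^5, ε/D = 2.38×10^-4, f = 0.01734, h_3 = f(L/D)V²/2g = 0.1074 m
Series → Q common, losses add: H = Σh = 25.80 m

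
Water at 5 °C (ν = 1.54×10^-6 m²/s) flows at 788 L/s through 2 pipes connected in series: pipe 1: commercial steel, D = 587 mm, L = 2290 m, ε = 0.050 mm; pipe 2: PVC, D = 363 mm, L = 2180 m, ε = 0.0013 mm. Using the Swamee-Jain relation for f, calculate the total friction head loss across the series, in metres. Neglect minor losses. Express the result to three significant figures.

Pipe 1: V = 2.912 m/s, Re = 1.11×10^6, ε/D = 8.52×10^-5, f = 0.01316, h_1 = f(L/D)V²/2g = 22.19 m
Pipe 2: V = 7.614 m/s, Re = 1.79×10^6, ε/D = 3.58×10^-6, f = 0.01067, h_2 = f(L/D)V²/2g = 189.4 m
Series → Q common, losses add: H = Σh = 211.6 m

H ≈ 212 m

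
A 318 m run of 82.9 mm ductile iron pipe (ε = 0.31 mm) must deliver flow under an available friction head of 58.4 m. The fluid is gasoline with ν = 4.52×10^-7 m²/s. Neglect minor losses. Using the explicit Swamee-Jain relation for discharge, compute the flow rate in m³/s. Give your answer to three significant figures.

Q ≈ 0.0176 m³/s

Swamee-Jain (Type II): Q = -0.965·√(gD⁵h_f/L)·ln[ε/(3.7D) + √(3.17ν²L/(gD³h_f))]
√(gD⁵h_f/L) = √(9.81·0.0829⁵·58.4/318) = 0.002656
ε/(3.7D) = 0.00101; √(3.17ν²L/(gD³h_f)) = 2.51×10^-5
Q = -0.965·0.002656·ln(0.001036) = 0.01761 m³/s
Check: V = 3.26 m/s, Re = 5.99×10^5, f = 0.02815, h_f = 58.6 m ≈ 58.4 m ✓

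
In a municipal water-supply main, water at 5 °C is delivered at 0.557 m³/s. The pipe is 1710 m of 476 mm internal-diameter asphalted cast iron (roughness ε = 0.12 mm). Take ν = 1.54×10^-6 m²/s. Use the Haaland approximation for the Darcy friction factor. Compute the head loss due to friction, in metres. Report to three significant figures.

V = 4Q/(πD²) = 4·0.557/(π·0.476²) = 3.130 m/s
Re = VD/ν = 3.130·0.476/1.54×10^-6 = 9.67×10^5 → turbulent
ε/D = 0.12/476 = 2.52×10^-4
Haaland: f = 0.01517
h_f = f(L/D)V²/(2g) = 0.01517·(1710/0.476)·3.130²/(2·9.81) = 27.21 m

h_f ≈ 27.2 m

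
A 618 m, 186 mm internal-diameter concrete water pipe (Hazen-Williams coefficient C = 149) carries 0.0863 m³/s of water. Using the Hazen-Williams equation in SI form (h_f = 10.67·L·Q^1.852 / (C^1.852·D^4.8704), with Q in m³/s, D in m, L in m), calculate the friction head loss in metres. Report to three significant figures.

h_f = 10.67·618·0.0863^1.852 / (149^1.852·0.186^4.8704) = 24.08 m

h_f ≈ 24.1 m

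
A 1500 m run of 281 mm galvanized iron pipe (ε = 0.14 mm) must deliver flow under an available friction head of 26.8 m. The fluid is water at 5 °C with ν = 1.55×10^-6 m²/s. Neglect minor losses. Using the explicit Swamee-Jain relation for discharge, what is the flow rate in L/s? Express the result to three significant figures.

Swamee-Jain (Type II): Q = -0.965·√(gD⁵h_f/L)·ln[ε/(3.7D) + √(3.17ν²L/(gD³h_f))]
√(gD⁵h_f/L) = √(9.81·0.281⁵·26.8/1500) = 0.01752
ε/(3.7D) = 1.35×10^-4; √(3.17ν²L/(gD³h_f)) = 4.43×10^-5
Q = -0.965·0.01752·ln(1.789×10^-4) = 0.1459 m³/s
Check: V = 2.35 m/s, Re = 4.27×10^5, f = 0.01792, h_f = 27.0 m ≈ 26.8 m ✓

Q ≈ 146 L/s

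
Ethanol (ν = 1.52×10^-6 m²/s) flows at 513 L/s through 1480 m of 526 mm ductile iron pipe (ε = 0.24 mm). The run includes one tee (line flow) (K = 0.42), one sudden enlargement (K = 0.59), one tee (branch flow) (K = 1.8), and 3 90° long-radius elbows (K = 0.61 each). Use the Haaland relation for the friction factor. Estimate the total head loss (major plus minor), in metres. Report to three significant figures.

V = 4Q/(πD²) = 2.361 m/s; V²/2g = 0.2841 m
Re = 8.17×10^5, ε/D = 4.56×10^-4 → f = 0.01696 (Haaland)
Major: h_f = f(L/D)·V²/2g = 0.01696·2814·0.2841 = 13.56 m
Minor: ΣK = 4.64; h_m = ΣK·V²/2g = 1.318 m
Total H_L = 13.56 + 1.318 = 14.88 m

H_L ≈ 14.9 m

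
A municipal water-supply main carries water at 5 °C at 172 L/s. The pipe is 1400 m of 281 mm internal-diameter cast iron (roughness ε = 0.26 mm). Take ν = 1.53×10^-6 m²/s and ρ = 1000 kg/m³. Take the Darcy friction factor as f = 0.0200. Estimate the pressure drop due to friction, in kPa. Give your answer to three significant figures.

V = 4Q/(πD²) = 4·0.172/(π·0.281²) = 2.773 m/s
h_f = f(L/D)V²/(2g) = 0.02000·(1400/0.281)·2.773²/(2·9.81) = 39.07 m
Δp = ρg·h_f = 1000·9.81·39.07 = 383.2 kPa

Δp ≈ 383 kPa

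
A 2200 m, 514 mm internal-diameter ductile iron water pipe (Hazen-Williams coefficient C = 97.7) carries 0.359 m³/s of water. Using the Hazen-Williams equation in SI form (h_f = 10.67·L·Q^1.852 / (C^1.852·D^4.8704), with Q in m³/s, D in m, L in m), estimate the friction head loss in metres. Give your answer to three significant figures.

h_f ≈ 18.6 m

h_f = 10.67·2200·0.359^1.852 / (97.7^1.852·0.514^4.8704) = 18.58 m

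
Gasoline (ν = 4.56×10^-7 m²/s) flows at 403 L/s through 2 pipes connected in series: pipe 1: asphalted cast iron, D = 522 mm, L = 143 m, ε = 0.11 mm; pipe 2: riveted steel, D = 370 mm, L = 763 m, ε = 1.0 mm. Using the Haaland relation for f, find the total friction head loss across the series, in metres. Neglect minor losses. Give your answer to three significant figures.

Pipe 1: V = 1.883 m/s, Re = 2.16×10^6, ε/D = 2.11×10^-4, f = 0.01430, h_1 = f(L/D)V²/2g = 0.7082 m
Pipe 2: V = 3.748 m/s, Re = 3.04×10^6, ε/D = 0.00270, f = 0.02551, h_2 = f(L/D)V²/2g = 37.66 m
Series → Q common, losses add: H = Σh = 38.37 m

H ≈ 38.4 m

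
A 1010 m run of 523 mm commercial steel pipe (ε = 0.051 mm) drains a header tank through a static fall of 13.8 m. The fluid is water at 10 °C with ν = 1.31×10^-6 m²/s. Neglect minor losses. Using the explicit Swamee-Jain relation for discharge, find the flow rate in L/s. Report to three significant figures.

Q ≈ 702 L/s

Swamee-Jain (Type II): Q = -0.965·√(gD⁵h_f/L)·ln[ε/(3.7D) + √(3.17ν²L/(gD³h_f))]
√(gD⁵h_f/L) = √(9.81·0.523⁵·13.8/1010) = 0.07242
ε/(3.7D) = 2.64×10^-5; √(3.17ν²L/(gD³h_f)) = 1.68×10^-5
Q = -0.965·0.07242·ln(4.320×10^-5) = 0.7023 m³/s
Check: V = 3.27 m/s, Re = 1.31×10^6, f = 0.01319, h_f = 13.9 m ≈ 13.8 m ✓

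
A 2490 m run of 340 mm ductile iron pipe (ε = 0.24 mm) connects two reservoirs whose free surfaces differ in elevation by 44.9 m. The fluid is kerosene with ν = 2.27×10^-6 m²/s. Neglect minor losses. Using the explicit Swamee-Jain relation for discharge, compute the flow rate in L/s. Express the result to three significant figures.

Swamee-Jain (Type II): Q = -0.965·√(gD⁵h_f/L)·ln[ε/(3.7D) + √(3.17ν²L/(gD³h_f))]
√(gD⁵h_f/L) = √(9.81·0.340⁵·44.9/2490) = 0.02835
ε/(3.7D) = 1.91×10^-4; √(3.17ν²L/(gD³h_f)) = 4.85×10^-5
Q = -0.965·0.02835·ln(2.392×10^-4) = 0.2281 m³/s
Check: V = 2.51 m/s, Re = 3.76×10^5, f = 0.01919, h_f = 45.2 m ≈ 44.9 m ✓

Q ≈ 228 L/s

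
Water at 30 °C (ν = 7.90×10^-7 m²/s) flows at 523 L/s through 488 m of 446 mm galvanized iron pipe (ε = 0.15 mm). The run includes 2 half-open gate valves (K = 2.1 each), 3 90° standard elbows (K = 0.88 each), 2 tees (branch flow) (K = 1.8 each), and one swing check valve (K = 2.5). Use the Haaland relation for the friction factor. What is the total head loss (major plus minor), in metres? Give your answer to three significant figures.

H_L ≈ 17.2 m

V = 4Q/(πD²) = 3.348 m/s; V²/2g = 0.5712 m
Re = 1.89×10^6, ε/D = 3.36×10^-4 → f = 0.01566 (Haaland)
Major: h_f = f(L/D)·V²/2g = 0.01566·1094·0.5712 = 9.785 m
Minor: ΣK = 12.9; h_m = ΣK·V²/2g = 7.391 m
Total H_L = 9.785 + 7.391 = 17.18 m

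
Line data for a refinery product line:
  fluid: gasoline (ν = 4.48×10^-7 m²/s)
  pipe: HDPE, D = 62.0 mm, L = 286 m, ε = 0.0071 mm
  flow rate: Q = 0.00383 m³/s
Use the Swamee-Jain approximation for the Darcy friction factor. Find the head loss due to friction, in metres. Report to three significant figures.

h_f ≈ 6.37 m

V = 4Q/(πD²) = 4·0.00383/(π·0.0620²) = 1.269 m/s
Re = VD/ν = 1.269·0.0620/4.48×10^-7 = 1.76×10^5 → turbulent
ε/D = 0.0071/62.0 = 1.15×10^-4
Swamee-Jain: f = 0.01684
h_f = f(L/D)V²/(2g) = 0.01684·(286/0.0620)·1.269²/(2·9.81) = 6.372 m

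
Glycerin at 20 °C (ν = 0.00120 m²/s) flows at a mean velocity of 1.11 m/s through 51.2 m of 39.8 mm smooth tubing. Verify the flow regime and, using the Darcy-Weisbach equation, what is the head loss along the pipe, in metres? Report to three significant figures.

h_f ≈ 140 m

Re = VD/ν = 1.11·0.03980/0.00120 = 36.8 → laminar (Re < 2300)
f = 64/Re = 1.738
h_f = f(L/D)V²/(2g) = 1.738·(51.2/0.03980)·1.11²/(2·9.81) = 140.4 m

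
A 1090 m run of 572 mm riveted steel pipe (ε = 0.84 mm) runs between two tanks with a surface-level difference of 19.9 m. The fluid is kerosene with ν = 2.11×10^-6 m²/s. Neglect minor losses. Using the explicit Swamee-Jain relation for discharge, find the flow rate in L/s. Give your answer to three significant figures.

Q ≈ 786 L/s

Swamee-Jain (Type II): Q = -0.965·√(gD⁵h_f/L)·ln[ε/(3.7D) + √(3.17ν²L/(gD³h_f))]
√(gD⁵h_f/L) = √(9.81·0.572⁵·19.9/1090) = 0.1047
ε/(3.7D) = 3.97×10^-4; √(3.17ν²L/(gD³h_f)) = 2.05×10^-5
Q = -0.965·0.1047·ln(4.174×10^-4) = 0.7864 m³/s
Check: V = 3.06 m/s, Re = 8.30×10^5, f = 0.02198, h_f = 20.0 m ≈ 19.9 m ✓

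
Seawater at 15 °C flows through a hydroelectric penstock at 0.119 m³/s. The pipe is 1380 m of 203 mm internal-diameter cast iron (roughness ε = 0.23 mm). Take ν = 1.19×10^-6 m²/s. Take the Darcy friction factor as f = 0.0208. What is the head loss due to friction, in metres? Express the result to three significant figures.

h_f ≈ 97.4 m

V = 4Q/(πD²) = 4·0.119/(π·0.203²) = 3.677 m/s
h_f = f(L/D)V²/(2g) = 0.02080·(1380/0.203)·3.677²/(2·9.81) = 97.43 m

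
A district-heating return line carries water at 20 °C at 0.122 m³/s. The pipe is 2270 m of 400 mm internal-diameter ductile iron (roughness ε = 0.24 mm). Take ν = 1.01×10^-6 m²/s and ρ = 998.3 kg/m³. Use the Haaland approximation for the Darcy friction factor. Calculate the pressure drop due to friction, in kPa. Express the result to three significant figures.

V = 4Q/(πD²) = 4·0.122/(π·0.400²) = 0.9708 m/s
Re = VD/ν = 0.9708·0.400/1.01×10^-6 = 3.84×10^5 → turbulent
ε/D = 0.24/400 = 6.00×10^-4
Haaland: f = 0.01839
h_f = f(L/D)V²/(2g) = 0.01839·(2270/0.400)·0.9708²/(2·9.81) = 5.014 m
Δp = ρg·h_f = 998.3·9.81·5.014 = 49.10 kPa

Δp ≈ 49.1 kPa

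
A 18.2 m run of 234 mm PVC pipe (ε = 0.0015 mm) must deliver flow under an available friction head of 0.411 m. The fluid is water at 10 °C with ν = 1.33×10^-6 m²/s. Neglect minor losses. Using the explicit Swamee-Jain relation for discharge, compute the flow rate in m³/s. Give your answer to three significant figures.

Swamee-Jain (Type II): Q = -0.965·√(gD⁵h_f/L)·ln[ε/(3.7D) + √(3.17ν²L/(gD³h_f))]
√(gD⁵h_f/L) = √(9.81·0.234⁵·0.411/18.2) = 0.01247
ε/(3.7D) = 1.73×10^-6; √(3.17ν²L/(gD³h_f)) = 4.44×10^-5
Q = -0.965·0.01247·ln(4.618×10^-5) = 0.1201 m³/s
Check: V = 2.79 m/s, Re = 4.91×10^5, f = 0.01323, h_f = 0.409 m ≈ 0.411 m ✓

Q ≈ 0.120 m³/s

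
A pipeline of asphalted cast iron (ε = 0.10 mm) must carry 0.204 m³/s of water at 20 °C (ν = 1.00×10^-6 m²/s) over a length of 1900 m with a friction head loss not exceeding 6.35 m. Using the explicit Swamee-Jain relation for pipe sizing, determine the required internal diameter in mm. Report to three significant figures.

D ≈ 443 mm

Swamee-Jain (Type III): D = 0.66·[ε^1.25·(LQ²/(gh_f))^4.75 + ν·Q^9.4·(L/(gh_f))^5.2]^0.04
LQ²/(gh_f) = 1.269; L/(gh_f) = 30.50
Term 1 = ε^1.25·(…)^4.75 = 3.10×10^-5; Term 2 = ν·Q^9.4·(…)^5.2 = 1.69×10^-5
D = 0.66·(3.10×10^-5 + 1.69×10^-5)^0.04 = 0.4434 m = 443 mm
Check: V = 1.32 m/s, Re = 5.86×10^5, f = 0.01555, h_f = 5.93 m ≈ 6.35 m ✓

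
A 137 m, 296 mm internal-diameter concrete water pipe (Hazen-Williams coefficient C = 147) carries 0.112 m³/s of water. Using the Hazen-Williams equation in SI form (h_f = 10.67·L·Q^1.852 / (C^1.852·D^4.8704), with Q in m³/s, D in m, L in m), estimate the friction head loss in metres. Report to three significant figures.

h_f ≈ 0.923 m

h_f = 10.67·137·0.112^1.852 / (147^1.852·0.296^4.8704) = 0.9230 m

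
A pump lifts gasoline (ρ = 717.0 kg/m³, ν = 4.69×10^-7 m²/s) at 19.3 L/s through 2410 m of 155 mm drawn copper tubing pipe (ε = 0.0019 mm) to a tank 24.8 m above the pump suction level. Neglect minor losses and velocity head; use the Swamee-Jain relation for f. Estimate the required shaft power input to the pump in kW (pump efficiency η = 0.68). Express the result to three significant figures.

P_shaft ≈ 7.30 kW

V = 4Q/(πD²) = 1.023 m/s; Re = 3.38×10^5; ε/D = 1.23×10^-5; f = 0.01421
h_f = f(L/D)V²/2g = 11.78 m
Total head H = z + h_f = 24.8 + 11.78 = 36.58 m
P_hyd = ρgQH = 717.0·9.81·0.0193·36.58 = 4.966 kW
P_shaft = P_hyd/η = 4.966/0.68 = 7.303 kW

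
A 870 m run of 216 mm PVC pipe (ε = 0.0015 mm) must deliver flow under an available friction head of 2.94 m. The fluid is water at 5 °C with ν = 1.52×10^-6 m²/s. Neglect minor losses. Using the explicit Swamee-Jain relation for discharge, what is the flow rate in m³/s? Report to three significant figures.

Swamee-Jain (Type II): Q = -0.965·√(gD⁵h_f/L)·ln[ε/(3.7D) + √(3.17ν²L/(gD³h_f))]
√(gD⁵h_f/L) = √(9.81·0.216⁵·2.94/870) = 0.003948
ε/(3.7D) = 1.88×10^-6; √(3.17ν²L/(gD³h_f)) = 1.48×10^-4
Q = -0.965·0.003948·ln(1.499×10^-4) = 0.03355 m³/s
Check: V = 0.915 m/s, Re = 1.30×10^5, f = 0.01697, h_f = 2.92 m ≈ 2.94 m ✓

Q ≈ 0.0335 m³/s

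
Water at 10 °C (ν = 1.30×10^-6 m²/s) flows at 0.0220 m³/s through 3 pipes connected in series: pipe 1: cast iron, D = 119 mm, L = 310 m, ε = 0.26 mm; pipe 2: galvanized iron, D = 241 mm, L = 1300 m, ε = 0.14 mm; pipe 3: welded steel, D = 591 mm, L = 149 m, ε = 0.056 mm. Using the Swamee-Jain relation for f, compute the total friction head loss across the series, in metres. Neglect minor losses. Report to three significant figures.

Pipe 1: V = 1.978 m/s, Re = 1.81×10^5, ε/D = 0.00218, f = 0.02509, h_1 = f(L/D)V²/2g = 13.03 m
Pipe 2: V = 0.4823 m/s, Re = 8.94×10^4, ε/D = 5.81×10^-4, f = 0.02105, h_2 = f(L/D)V²/2g = 1.346 m
Pipe 3: V = 0.08020 m/s, Re = 3.65×10^4, ε/D = 9.48×10^-5, f = 0.02264, h_3 = f(L/D)V²/2g = 0.001871 m
Series → Q common, losses add: H = Σh = 14.38 m

H ≈ 14.4 m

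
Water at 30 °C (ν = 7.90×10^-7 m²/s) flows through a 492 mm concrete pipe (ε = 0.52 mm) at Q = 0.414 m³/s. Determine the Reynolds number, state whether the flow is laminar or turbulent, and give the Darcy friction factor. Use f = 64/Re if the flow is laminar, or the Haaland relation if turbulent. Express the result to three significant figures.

V = 4Q/(πD²) = 2.178 m/s
Re = VD/ν = 2.178·0.492/7.90×10^-7 = 1.36×10^6
Re > 4000 → turbulent; ε/D = 0.00106
Haaland: f = 0.02013

Re ≈ 1.36×10^6; turbulent; f ≈ 0.0201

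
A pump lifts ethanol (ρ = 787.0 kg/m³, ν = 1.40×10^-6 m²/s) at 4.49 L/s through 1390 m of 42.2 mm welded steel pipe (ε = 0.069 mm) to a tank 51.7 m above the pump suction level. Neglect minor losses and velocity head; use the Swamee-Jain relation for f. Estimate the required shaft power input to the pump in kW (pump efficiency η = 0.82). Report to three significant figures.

V = 4Q/(πD²) = 3.210 m/s; Re = 9.68×10^4; ε/D = 0.00164; f = 0.02439
h_f = f(L/D)V²/2g = 422.0 m
Total head H = z + h_f = 51.7 + 422.0 = 473.7 m
P_hyd = ρgQH = 787.0·9.81·0.00449·473.7 = 16.42 kW
P_shaft = P_hyd/η = 16.42/0.82 = 20.03 kW

P_shaft ≈ 20.0 kW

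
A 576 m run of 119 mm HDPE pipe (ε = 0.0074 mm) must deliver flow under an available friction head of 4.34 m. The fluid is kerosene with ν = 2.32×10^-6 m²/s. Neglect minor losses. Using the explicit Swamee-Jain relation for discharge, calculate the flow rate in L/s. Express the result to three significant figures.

Swamee-Jain (Type II): Q = -0.965·√(gD⁵h_f/L)·ln[ε/(3.7D) + √(3.17ν²L/(gD³h_f))]
√(gD⁵h_f/L) = √(9.81·0.119⁵·4.34/576) = 0.001328
ε/(3.7D) = 1.68×10^-5; √(3.17ν²L/(gD³h_f)) = 3.70×10^-4
Q = -0.965·0.001328·ln(3.869×10^-4) = 0.01007 m³/s
Check: V = 0.905 m/s, Re = 4.64×10^4, f = 0.02135, h_f = 4.32 m ≈ 4.34 m ✓

Q ≈ 10.1 L/s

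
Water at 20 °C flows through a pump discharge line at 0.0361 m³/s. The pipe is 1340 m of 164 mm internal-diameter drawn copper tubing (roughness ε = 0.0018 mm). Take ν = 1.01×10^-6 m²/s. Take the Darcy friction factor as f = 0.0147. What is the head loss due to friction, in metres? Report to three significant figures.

h_f ≈ 17.9 m

V = 4Q/(πD²) = 4·0.0361/(π·0.164²) = 1.709 m/s
h_f = f(L/D)V²/(2g) = 0.01470·(1340/0.164)·1.709²/(2·9.81) = 17.88 m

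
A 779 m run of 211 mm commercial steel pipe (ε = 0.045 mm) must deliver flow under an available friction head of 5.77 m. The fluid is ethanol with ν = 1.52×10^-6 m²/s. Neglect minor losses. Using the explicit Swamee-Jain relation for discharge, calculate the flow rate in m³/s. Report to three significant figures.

Q ≈ 0.0465 m³/s

Swamee-Jain (Type II): Q = -0.965·√(gD⁵h_f/L)·ln[ε/(3.7D) + √(3.17ν²L/(gD³h_f))]
√(gD⁵h_f/L) = √(9.81·0.211⁵·5.77/779) = 0.005513
ε/(3.7D) = 5.76×10^-5; √(3.17ν²L/(gD³h_f)) = 1.04×10^-4
Q = -0.965·0.005513·ln(1.612×10^-4) = 0.04646 m³/s
Check: V = 1.33 m/s, Re = 1.84×10^5, f = 0.01741, h_f = 5.78 m ≈ 5.77 m ✓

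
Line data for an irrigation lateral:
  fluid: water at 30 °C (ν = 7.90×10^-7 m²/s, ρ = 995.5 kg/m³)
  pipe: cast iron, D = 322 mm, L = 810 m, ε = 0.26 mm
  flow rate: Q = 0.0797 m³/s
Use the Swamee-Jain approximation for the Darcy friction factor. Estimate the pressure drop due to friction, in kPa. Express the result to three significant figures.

V = 4Q/(πD²) = 4·0.0797/(π·0.322²) = 0.9787 m/s
Re = VD/ν = 0.9787·0.322/7.90×10^-7 = 3.99×10^5 → turbulent
ε/D = 0.26/322 = 8.07×10^-4
Swamee-Jain: f = 0.01964
h_f = f(L/D)V²/(2g) = 0.01964·(810/0.322)·0.9787²/(2·9.81) = 2.412 m
Δp = ρg·h_f = 995.5·9.81·2.412 = 23.55 kPa

Δp ≈ 23.6 kPa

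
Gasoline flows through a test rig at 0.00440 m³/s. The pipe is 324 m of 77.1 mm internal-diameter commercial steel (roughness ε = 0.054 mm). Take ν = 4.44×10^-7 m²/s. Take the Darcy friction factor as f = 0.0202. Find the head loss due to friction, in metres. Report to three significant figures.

h_f ≈ 3.84 m

V = 4Q/(πD²) = 4·0.00440/(π·0.0771²) = 0.9424 m/s
h_f = f(L/D)V²/(2g) = 0.02020·(324/0.0771)·0.9424²/(2·9.81) = 3.843 m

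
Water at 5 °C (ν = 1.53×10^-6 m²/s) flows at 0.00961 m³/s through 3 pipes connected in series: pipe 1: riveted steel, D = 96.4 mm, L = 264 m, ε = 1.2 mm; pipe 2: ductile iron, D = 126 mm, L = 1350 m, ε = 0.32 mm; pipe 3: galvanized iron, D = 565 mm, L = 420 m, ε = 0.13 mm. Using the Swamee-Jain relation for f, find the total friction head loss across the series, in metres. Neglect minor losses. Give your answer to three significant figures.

H ≈ 19.0 m

Pipe 1: V = 1.317 m/s, Re = 8.30×10^4, ε/D = 0.0124, f = 0.04178, h_1 = f(L/D)V²/2g = 10.11 m
Pipe 2: V = 0.7707 m/s, Re = 6.35×10^4, ε/D = 0.00254, f = 0.02745, h_2 = f(L/D)V²/2g = 8.904 m
Pipe 3: V = 0.03833 m/s, Re = 1.42×10^4, ε/D = 2.30×10^-4, f = 0.02869, h_3 = f(L/D)V²/2g = 0.001597 m
Series → Q common, losses add: H = Σh = 19.02 m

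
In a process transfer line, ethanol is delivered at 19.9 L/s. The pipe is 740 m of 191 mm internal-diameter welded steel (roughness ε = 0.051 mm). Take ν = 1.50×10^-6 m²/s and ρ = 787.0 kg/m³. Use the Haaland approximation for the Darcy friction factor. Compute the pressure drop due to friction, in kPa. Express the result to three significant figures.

Δp ≈ 14.3 kPa

V = 4Q/(πD²) = 4·0.0199/(π·0.191²) = 0.6945 m/s
Re = VD/ν = 0.6945·0.191/1.50×10^-6 = 8.84×10^4 → turbulent
ε/D = 0.051/191 = 2.67×10^-4
Haaland: f = 0.01943
h_f = f(L/D)V²/(2g) = 0.01943·(740/0.191)·0.6945²/(2·9.81) = 1.851 m
Δp = ρg·h_f = 787.0·9.81·1.851 = 14.29 kPa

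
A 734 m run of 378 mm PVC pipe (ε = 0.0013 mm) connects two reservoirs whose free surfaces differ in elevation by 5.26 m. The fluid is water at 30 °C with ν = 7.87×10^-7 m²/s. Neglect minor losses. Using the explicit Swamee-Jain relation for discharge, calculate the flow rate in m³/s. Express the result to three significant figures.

Swamee-Jain (Type II): Q = -0.965·√(gD⁵h_f/L)·ln[ε/(3.7D) + √(3.17ν²L/(gD³h_f))]
√(gD⁵h_f/L) = √(9.81·0.378⁵·5.26/734) = 0.02329
ε/(3.7D) = 9.30×10^-7; √(3.17ν²L/(gD³h_f)) = 2.27×10^-5
Q = -0.965·0.02329·ln(2.367×10^-5) = 0.2394 m³/s
Check: V = 2.13 m/s, Re = 1.02×10^6, f = 0.01165, h_f = 5.25 m ≈ 5.26 m ✓

Q ≈ 0.239 m³/s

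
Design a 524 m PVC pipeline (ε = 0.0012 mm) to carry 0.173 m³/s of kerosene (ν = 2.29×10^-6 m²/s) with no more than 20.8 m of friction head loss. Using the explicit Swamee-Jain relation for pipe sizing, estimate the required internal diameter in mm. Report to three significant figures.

Swamee-Jain (Type III): D = 0.66·[ε^1.25·(LQ²/(gh_f))^4.75 + ν·Q^9.4·(L/(gh_f))^5.2]^0.04
LQ²/(gh_f) = 0.07686; L/(gh_f) = 2.568
Term 1 = ε^1.25·(…)^4.75 = 2.02×10^-13; Term 2 = ν·Q^9.4·(…)^5.2 = 2.13×10^-11
D = 0.66·(2.02×10^-13 + 2.13×10^-11)^0.04 = 0.2471 m = 247 mm
Check: V = 3.61 m/s, Re = 3.89×10^5, f = 0.01376, h_f = 19.4 m ≈ 20.8 m ✓

D ≈ 247 mm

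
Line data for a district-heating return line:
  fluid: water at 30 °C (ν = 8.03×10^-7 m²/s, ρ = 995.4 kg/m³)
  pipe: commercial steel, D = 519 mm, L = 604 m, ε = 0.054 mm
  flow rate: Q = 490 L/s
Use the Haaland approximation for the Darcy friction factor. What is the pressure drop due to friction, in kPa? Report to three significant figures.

V = 4Q/(πD²) = 4·0.490/(π·0.519²) = 2.316 m/s
Re = VD/ν = 2.316·0.519/8.03×10^-7 = 1.50×10^6 → turbulent
ε/D = 0.054/519 = 1.04×10^-4
Haaland: f = 0.01301
h_f = f(L/D)V²/(2g) = 0.01301·(604/0.519)·2.316²/(2·9.81) = 4.141 m
Δp = ρg·h_f = 995.4·9.81·4.141 = 40.44 kPa

Δp ≈ 40.4 kPa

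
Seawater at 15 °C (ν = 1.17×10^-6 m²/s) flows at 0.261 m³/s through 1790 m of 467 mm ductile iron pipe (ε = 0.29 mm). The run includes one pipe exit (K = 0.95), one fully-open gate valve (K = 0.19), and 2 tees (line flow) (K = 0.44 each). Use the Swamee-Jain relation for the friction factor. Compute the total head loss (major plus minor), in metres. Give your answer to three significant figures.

H_L ≈ 8.56 m

V = 4Q/(πD²) = 1.524 m/s; V²/2g = 0.1183 m
Re = 6.08×10^5, ε/D = 6.21×10^-4 → f = 0.01835 (Swamee-Jain)
Major: h_f = f(L/D)·V²/2g = 0.01835·3833·0.1183 = 8.323 m
Minor: ΣK = 2.02; h_m = ΣK·V²/2g = 0.2390 m
Total H_L = 8.323 + 0.2390 = 8.562 m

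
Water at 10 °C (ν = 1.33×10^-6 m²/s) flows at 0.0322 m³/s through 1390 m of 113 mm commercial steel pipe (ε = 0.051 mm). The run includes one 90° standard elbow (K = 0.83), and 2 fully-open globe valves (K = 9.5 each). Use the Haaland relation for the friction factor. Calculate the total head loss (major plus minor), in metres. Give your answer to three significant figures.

V = 4Q/(πD²) = 3.211 m/s; V²/2g = 0.5254 m
Re = 2.73×10^5, ε/D = 4.51×10^-4 → f = 0.01791 (Haaland)
Major: h_f = f(L/D)·V²/2g = 0.01791·12301·0.5254 = 115.7 m
Minor: ΣK = 19.8; h_m = ΣK·V²/2g = 10.42 m
Total H_L = 115.7 + 10.42 = 126.2 m

H_L ≈ 126 m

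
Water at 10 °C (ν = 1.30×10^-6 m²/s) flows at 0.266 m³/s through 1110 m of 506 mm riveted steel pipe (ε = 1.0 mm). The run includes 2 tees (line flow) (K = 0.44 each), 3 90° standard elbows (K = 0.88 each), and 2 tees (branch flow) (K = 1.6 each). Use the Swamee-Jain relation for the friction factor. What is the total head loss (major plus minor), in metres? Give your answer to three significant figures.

V = 4Q/(πD²) = 1.323 m/s; V²/2g = 0.08918 m
Re = 5.15×10^5, ε/D = 0.00198 → f = 0.02382 (Swamee-Jain)
Major: h_f = f(L/D)·V²/2g = 0.02382·2194·0.08918 = 4.660 m
Minor: ΣK = 6.72; h_m = ΣK·V²/2g = 0.5993 m
Total H_L = 4.660 + 0.5993 = 5.259 m

H_L ≈ 5.26 m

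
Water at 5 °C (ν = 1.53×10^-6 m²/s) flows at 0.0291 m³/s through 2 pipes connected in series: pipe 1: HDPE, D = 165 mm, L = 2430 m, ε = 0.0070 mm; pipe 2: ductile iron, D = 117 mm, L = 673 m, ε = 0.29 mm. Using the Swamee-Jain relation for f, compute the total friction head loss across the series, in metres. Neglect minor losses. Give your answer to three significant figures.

H ≈ 78.7 m

Pipe 1: V = 1.361 m/s, Re = 1.47×10^5, ε/D = 4.24×10^-5, f = 0.01683, h_1 = f(L/D)V²/2g = 23.40 m
Pipe 2: V = 2.707 m/s, Re = 2.07×10^5, ε/D = 0.00248, f = 0.02574, h_2 = f(L/D)V²/2g = 55.27 m
Series → Q common, losses add: H = Σh = 78.67 m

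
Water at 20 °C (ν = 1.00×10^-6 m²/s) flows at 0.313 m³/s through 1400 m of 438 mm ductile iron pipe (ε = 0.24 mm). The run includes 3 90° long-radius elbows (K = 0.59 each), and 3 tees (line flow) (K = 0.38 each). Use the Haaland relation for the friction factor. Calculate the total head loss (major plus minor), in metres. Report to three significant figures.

H_L ≈ 13.0 m

V = 4Q/(πD²) = 2.077 m/s; V²/2g = 0.2199 m
Re = 9.10×10^5, ε/D = 5.48×10^-4 → f = 0.01753 (Haaland)
Major: h_f = f(L/D)·V²/2g = 0.01753·3196·0.2199 = 12.33 m
Minor: ΣK = 2.91; h_m = ΣK·V²/2g = 0.6400 m
Total H_L = 12.33 + 0.6400 = 12.97 m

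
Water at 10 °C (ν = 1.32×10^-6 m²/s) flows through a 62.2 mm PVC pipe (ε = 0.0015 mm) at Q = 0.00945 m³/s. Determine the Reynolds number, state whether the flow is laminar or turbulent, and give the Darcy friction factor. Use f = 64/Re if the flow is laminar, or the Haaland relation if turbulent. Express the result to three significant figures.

V = 4Q/(πD²) = 3.110 m/s
Re = VD/ν = 3.110·0.0622/1.32×10^-6 = 1.47×10^5
Re > 4000 → turbulent; ε/D = 2.41×10^-5
Haaland: f = 0.01661

Re ≈ 1.47×10^5; turbulent; f ≈ 0.0166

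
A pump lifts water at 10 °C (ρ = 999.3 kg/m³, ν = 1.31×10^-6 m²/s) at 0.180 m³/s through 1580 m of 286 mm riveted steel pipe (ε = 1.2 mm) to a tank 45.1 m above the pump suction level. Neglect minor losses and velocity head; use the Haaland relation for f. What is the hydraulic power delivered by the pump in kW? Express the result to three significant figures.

V = 4Q/(πD²) = 2.802 m/s; Re = 6.12×10^5; ε/D = 0.00420; f = 0.02904
h_f = f(L/D)V²/2g = 64.18 m
Total head H = z + h_f = 45.1 + 64.18 = 109.3 m
P_hyd = ρgQH = 999.3·9.81·0.180·109.3 = 192.8 kW

P_hyd ≈ 193 kW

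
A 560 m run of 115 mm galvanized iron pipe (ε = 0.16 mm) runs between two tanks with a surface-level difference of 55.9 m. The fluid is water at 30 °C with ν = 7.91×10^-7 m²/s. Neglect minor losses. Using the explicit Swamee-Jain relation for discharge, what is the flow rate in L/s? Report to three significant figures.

Swamee-Jain (Type II): Q = -0.965·√(gD⁵h_f/L)·ln[ε/(3.7D) + √(3.17ν²L/(gD³h_f))]
√(gD⁵h_f/L) = √(9.81·0.115⁵·55.9/560) = 0.004438
ε/(3.7D) = 3.76×10^-4; √(3.17ν²L/(gD³h_f)) = 3.65×10^-5
Q = -0.965·0.004438·ln(4.125×10^-4) = 0.03338 m³/s
Check: V = 3.21 m/s, Re = 4.67×10^5, f = 0.02194, h_f = 56.2 m ≈ 55.9 m ✓

Q ≈ 33.4 L/s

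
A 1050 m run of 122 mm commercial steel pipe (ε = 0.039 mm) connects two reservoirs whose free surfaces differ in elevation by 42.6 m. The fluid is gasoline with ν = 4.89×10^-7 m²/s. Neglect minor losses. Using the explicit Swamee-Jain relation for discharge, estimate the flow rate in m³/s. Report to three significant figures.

Q ≈ 0.0286 m³/s

Swamee-Jain (Type II): Q = -0.965·√(gD⁵h_f/L)·ln[ε/(3.7D) + √(3.17ν²L/(gD³h_f))]
√(gD⁵h_f/L) = √(9.81·0.122⁵·42.6/1050) = 0.003280
ε/(3.7D) = 8.64×10^-5; √(3.17ν²L/(gD³h_f)) = 3.24×10^-5
Q = -0.965·0.003280·ln(1.188×10^-4) = 0.02861 m³/s
Check: V = 2.45 m/s, Re = 6.11×10^5, f = 0.01632, h_f = 42.9 m ≈ 42.6 m ✓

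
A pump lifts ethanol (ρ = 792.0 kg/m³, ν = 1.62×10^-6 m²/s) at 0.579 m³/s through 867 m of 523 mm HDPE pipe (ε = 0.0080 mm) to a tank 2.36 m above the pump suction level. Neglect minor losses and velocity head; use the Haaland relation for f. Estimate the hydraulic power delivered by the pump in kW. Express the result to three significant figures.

P_hyd ≈ 44.1 kW

V = 4Q/(πD²) = 2.695 m/s; Re = 8.70×10^5; ε/D = 1.53×10^-5; f = 0.01212
h_f = f(L/D)V²/2g = 7.439 m
Total head H = z + h_f = 2.36 + 7.439 = 9.799 m
P_hyd = ρgQH = 792.0·9.81·0.579·9.799 = 44.08 kW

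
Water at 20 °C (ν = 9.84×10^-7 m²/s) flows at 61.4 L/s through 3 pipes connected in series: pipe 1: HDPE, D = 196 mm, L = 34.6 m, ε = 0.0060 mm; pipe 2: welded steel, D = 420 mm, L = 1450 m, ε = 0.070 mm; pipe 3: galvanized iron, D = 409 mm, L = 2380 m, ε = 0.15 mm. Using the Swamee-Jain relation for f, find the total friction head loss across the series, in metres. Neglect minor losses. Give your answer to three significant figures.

H ≈ 2.29 m

Pipe 1: V = 2.035 m/s, Re = 4.05×10^5, ε/D = 3.06×10^-5, f = 0.01402, h_1 = f(L/D)V²/2g = 0.5222 m
Pipe 2: V = 0.4432 m/s, Re = 1.89×10^5, ε/D = 1.67×10^-4, f = 0.01703, h_2 = f(L/D)V²/2g = 0.5885 m
Pipe 3: V = 0.4673 m/s, Re = 1.94×10^5, ε/D = 3.67×10^-4, f = 0.01825, h_3 = f(L/D)V²/2g = 1.182 m
Series → Q common, losses add: H = Σh = 2.293 m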